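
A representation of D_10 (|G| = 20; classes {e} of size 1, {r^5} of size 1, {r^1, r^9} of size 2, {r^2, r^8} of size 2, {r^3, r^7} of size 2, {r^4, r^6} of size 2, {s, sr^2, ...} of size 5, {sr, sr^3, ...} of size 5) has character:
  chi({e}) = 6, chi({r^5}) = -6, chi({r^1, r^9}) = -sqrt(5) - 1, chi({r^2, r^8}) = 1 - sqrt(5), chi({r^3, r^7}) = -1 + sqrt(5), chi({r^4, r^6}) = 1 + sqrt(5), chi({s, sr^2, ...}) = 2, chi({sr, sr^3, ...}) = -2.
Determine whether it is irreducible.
Not irreducible (reducible): <chi, chi> = 8 > 1.

Working: <chi, chi> = (1/|G|) sum_C |C| * |chi(C)|^2 = (1/20)[1*|6|^2 + 1*|-6|^2 + 2*|-sqrt(5) - 1|^2 + 2*|1 - sqrt(5)|^2 + 2*|-1 + sqrt(5)|^2 + 2*|1 + sqrt(5)|^2 + 5*|2|^2 + 5*|-2|^2]
  = (1/20)[(36) + (36) + (4*sqrt(5) + 12) + (12 - 4*sqrt(5)) + (12 - 4*sqrt(5)) + (4*sqrt(5) + 12) + (20) + (20)] = 160/20 = 8.
A character is irreducible iff <chi, chi> = 1, so this representation is reducible.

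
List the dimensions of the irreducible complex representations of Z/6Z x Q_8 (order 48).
Dimensions: 1, 1, 1, 1, 1, 1, 1, 1, 1, 1, 1, 1, 1, 1, 1, 1, 1, 1, 1, 1, 1, 1, 1, 1, 2, 2, 2, 2, 2, 2

Reasoning: There are 30 irreducibles (= number of conjugacy classes). Their dimensions d_i satisfy sum d_i^2 = |G| = 48: 1 + 1 + 1 + 1 + 1 + 1 + 1 + 1 + 1 + 1 + 1 + 1 + 1 + 1 + 1 + 1 + 1 + 1 + 1 + 1 + 1 + 1 + 1 + 1 + 4 + 4 + 4 + 4 + 4 + 4 = 48. (For the product with Z/6Z: each of the 6 1-dim characters of Z/6Z tensors with each irrep of Q_8, giving 6 copies of each Q_8-dimension.)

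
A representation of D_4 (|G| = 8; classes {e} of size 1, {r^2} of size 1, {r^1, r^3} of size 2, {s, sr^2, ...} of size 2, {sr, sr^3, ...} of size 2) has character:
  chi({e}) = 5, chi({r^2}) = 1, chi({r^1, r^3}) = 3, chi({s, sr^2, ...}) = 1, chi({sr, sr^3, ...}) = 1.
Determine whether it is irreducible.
Not irreducible (reducible): <chi, chi> = 6 > 1.

Details: <chi, chi> = (1/|G|) sum_C |C| * |chi(C)|^2 = (1/8)[1*|5|^2 + 1*|1|^2 + 2*|3|^2 + 2*|1|^2 + 2*|1|^2]
  = (1/8)[(25) + (1) + (18) + (2) + (2)] = 48/8 = 6.
A character is irreducible iff <chi, chi> = 1, so this representation is reducible.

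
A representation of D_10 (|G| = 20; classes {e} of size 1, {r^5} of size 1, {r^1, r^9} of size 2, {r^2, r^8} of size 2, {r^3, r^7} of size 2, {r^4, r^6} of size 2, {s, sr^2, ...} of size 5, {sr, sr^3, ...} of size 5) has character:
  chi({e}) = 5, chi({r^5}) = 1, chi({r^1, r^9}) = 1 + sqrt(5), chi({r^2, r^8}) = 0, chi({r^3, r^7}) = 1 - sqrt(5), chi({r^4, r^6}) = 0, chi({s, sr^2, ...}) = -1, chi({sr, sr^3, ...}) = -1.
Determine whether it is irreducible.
Not irreducible (reducible): <chi, chi> = 3 > 1.

Solution. <chi, chi> = (1/|G|) sum_C |C| * |chi(C)|^2 = (1/20)[1*|5|^2 + 1*|1|^2 + 2*|1 + sqrt(5)|^2 + 2*|0|^2 + 2*|1 - sqrt(5)|^2 + 2*|0|^2 + 5*|-1|^2 + 5*|-1|^2]
  = (1/20)[(25) + (1) + (4*sqrt(5) + 12) + (0) + (12 - 4*sqrt(5)) + (0) + (5) + (5)] = 60/20 = 3.
A character is irreducible iff <chi, chi> = 1, so this representation is reducible.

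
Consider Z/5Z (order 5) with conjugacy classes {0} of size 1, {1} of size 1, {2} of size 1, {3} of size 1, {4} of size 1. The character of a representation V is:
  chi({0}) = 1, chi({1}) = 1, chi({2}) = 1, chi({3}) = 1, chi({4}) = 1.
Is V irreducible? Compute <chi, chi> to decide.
Irreducible: <chi, chi> = 1.

Working: <chi, chi> = (1/|G|) sum_C |C| * |chi(C)|^2 = (1/5)[1*|1|^2 + 1*|1|^2 + 1*|1|^2 + 1*|1|^2 + 1*|1|^2]
  = (1/5)[(1) + (1) + (1) + (1) + (1)] = 5/5 = 1.
(Exp terms are combined using exp(i*s)*conj(exp(i*t)) = exp(i*(s-t)), and sums of them are collapsed using the identity that for every m > 1 the m distinct m-th roots of unity sum to 0, e.g. 1 + exp(2*I*pi/3) + exp(-2*I*pi/3) = 0.)
A character is irreducible iff <chi, chi> = 1, so this representation is irreducible.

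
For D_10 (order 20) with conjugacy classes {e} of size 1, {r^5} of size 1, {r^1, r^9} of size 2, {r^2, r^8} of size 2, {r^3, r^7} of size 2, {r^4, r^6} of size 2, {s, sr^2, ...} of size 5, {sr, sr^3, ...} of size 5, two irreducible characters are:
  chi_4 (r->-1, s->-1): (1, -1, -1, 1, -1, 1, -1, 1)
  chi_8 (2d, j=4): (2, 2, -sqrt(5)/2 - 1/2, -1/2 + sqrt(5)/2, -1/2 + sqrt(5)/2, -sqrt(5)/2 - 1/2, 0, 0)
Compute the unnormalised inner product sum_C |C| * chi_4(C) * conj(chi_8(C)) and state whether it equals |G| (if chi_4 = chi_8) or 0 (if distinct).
Sum = 0; so <chi_4, chi_8> = 0 (distinct irreducibles are orthogonal).

Solution. Compute term by term over conjugacy classes (|C| * chi_4(C) * conj(chi_8(C))):
  1*(1)*conj(2) + 1*(-1)*conj(2) + 2*(-1)*conj(-sqrt(5)/2 - 1/2) + 2*(1)*conj(-1/2 + sqrt(5)/2) + 2*(-1)*conj(-1/2 + sqrt(5)/2) + 2*(1)*conj(-sqrt(5)/2 - 1/2) + 5*(-1)*conj(0) + 5*(1)*conj(0)
  = (2) + (-2) + (1 + sqrt(5)) + (-1 + sqrt(5)) + (1 - sqrt(5)) + (-sqrt(5) - 1) + (0) + (0)
  = 0.
Dividing by |G| = 20 gives 0/20 = 0, matching the row-orthogonality relation <chi_4, chi_8> = [chi_4 = chi_8].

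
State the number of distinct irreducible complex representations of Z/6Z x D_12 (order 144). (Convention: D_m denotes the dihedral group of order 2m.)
54

The number of irreducible complex representations of a finite group equals its number of conjugacy classes. For a direct product, #classes(G x H) = #classes(G) * #classes(H). Z/6Z has 6 classes (abelian), D_12 has 9 classes, so 6 * 9 = 54, so Z/6Z x D_12 (order 144) has exactly 54 irreducible complex representations.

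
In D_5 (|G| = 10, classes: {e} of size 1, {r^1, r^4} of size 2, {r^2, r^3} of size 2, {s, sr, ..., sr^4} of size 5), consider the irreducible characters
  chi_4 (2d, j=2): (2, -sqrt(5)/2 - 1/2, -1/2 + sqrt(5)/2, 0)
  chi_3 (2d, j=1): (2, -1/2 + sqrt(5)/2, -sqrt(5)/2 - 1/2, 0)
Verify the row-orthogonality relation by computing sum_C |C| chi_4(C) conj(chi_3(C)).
Sum = 0; so <chi_4, chi_3> = 0 (distinct irreducibles are orthogonal).

Solution. Compute term by term over conjugacy classes (|C| * chi_4(C) * conj(chi_3(C))):
  1*(2)*conj(2) + 2*(-sqrt(5)/2 - 1/2)*conj(-1/2 + sqrt(5)/2) + 2*(-1/2 + sqrt(5)/2)*conj(-sqrt(5)/2 - 1/2) + 5*(0)*conj(0)
  = (4) + (-2) + (-2) + (0)
  = 0.
Dividing by |G| = 10 gives 0/10 = 0, matching the row-orthogonality relation <chi_4, chi_3> = [chi_4 = chi_3].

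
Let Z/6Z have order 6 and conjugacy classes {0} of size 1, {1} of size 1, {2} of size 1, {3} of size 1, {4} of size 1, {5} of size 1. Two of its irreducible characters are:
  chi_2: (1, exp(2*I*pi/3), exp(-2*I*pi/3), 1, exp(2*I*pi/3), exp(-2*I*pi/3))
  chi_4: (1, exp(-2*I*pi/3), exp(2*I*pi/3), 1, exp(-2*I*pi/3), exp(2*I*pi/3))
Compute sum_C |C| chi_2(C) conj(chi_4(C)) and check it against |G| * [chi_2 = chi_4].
Sum = 0; so <chi_2, chi_4> = 0 (distinct irreducibles are orthogonal).

Reasoning: Compute term by term over conjugacy classes (|C| * chi_2(C) * conj(chi_4(C))):
  1*(1)*conj(1) + 1*(exp(2*I*pi/3))*conj(exp(-2*I*pi/3)) + 1*(exp(-2*I*pi/3))*conj(exp(2*I*pi/3)) + 1*(1)*conj(1) + 1*(exp(2*I*pi/3))*conj(exp(-2*I*pi/3)) + 1*(exp(-2*I*pi/3))*conj(exp(2*I*pi/3))
  = (1) + (exp(-2*I*pi/3)) + (exp(2*I*pi/3)) + (1) + (exp(-2*I*pi/3)) + (exp(2*I*pi/3))
  = 0.
(Exp terms are combined using exp(i*s)*conj(exp(i*t)) = exp(i*(s-t)), and sums of them are collapsed using the identity that for every m > 1 the m distinct m-th roots of unity sum to 0, e.g. 1 + exp(2*I*pi/3) + exp(-2*I*pi/3) = 0.)
Dividing by |G| = 6 gives 0/6 = 0, matching the row-orthogonality relation <chi_2, chi_4> = [chi_2 = chi_4].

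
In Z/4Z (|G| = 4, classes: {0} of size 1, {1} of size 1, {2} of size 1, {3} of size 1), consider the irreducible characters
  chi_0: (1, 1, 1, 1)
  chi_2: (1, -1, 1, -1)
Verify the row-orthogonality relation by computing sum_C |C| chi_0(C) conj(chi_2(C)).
Sum = 0; so <chi_0, chi_2> = 0 (distinct irreducibles are orthogonal).

Solution. Compute term by term over conjugacy classes (|C| * chi_0(C) * conj(chi_2(C))):
  1*(1)*conj(1) + 1*(1)*conj(-1) + 1*(1)*conj(1) + 1*(1)*conj(-1)
  = (1) + (-1) + (1) + (-1)
  = 0.
(Exp terms are combined using exp(i*s)*conj(exp(i*t)) = exp(i*(s-t)), and sums of them are collapsed using the identity that for every m > 1 the m distinct m-th roots of unity sum to 0, e.g. 1 + exp(2*I*pi/3) + exp(-2*I*pi/3) = 0.)
Dividing by |G| = 4 gives 0/4 = 0, matching the row-orthogonality relation <chi_0, chi_2> = [chi_0 = chi_2].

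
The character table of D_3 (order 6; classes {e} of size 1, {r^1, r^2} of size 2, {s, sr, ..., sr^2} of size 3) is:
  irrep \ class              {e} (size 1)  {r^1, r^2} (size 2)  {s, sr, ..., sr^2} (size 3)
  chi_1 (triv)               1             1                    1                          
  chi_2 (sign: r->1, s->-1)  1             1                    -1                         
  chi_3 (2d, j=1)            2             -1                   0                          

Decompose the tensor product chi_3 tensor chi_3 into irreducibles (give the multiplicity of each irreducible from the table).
chi_3 tensor chi_3 = chi_1 + chi_2 + chi_3 (all other irreducibles have multiplicity 0).

Solution. The character of a tensor product is the pointwise product (chi_3 * chi_3)(C) = chi_3(C) * chi_3(C):
  {e}: (2)*(2), {r^1, r^2}: (-1)*(-1), {s, sr, ..., sr^2}: (0)*(0)
so (chi_3 * chi_3) takes values
  {e} -> 4, {r^1, r^2} -> 1, {s, sr, ..., sr^2} -> 0.
Now take the inner product of this character with each irreducible chi from the table, <chi_3*chi_3, chi> = (1/6) sum_C |C| (chi_3*chi_3)(C) conj(chi(C)):
  <chi_3*chi_3, chi_1> = (1/6)[1*(4)*conj(1) + 2*(1)*conj(1) + 3*(0)*conj(1)]
      = (1/6)[(4) + (2) + (0)] = 6/6 = 1
  <chi_3*chi_3, chi_2> = (1/6)[1*(4)*conj(1) + 2*(1)*conj(1) + 3*(0)*conj(-1)]
      = (1/6)[(4) + (2) + (0)] = 6/6 = 1
  <chi_3*chi_3, chi_3> = (1/6)[1*(4)*conj(2) + 2*(1)*conj(-1) + 3*(0)*conj(0)]
      = (1/6)[(8) + (-2) + (0)] = 6/6 = 1
Hence the multiplicities are chi_1: 1, chi_2: 1, chi_3: 1. Dimension check: dim(chi_3)*dim(chi_3) = 2*2 = 4 and sum (mult * dim) = 1*1 + 1*1 + 1*2 = 4.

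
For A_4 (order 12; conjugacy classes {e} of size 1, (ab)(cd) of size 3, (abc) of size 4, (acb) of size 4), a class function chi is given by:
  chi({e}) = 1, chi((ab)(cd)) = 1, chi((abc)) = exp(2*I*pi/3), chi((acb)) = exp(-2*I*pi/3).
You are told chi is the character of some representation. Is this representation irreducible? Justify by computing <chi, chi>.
Irreducible: <chi, chi> = 1.

<chi, chi> = (1/|G|) sum_C |C| * |chi(C)|^2 = (1/12)[1*|1|^2 + 3*|1|^2 + 4*|exp(2*I*pi/3)|^2 + 4*|exp(-2*I*pi/3)|^2]
  = (1/12)[(1) + (3) + (4) + (4)] = 12/12 = 1.
(Exp terms are combined using exp(i*s)*conj(exp(i*t)) = exp(i*(s-t)), and sums of them are collapsed using the identity that for every m > 1 the m distinct m-th roots of unity sum to 0, e.g. 1 + exp(2*I*pi/3) + exp(-2*I*pi/3) = 0.)
A character is irreducible iff <chi, chi> = 1, so this representation is irreducible.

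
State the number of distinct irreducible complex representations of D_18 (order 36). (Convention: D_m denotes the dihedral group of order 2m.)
12

Argument: The number of irreducible complex representations of a finite group equals its number of conjugacy classes. D_18 has 12 conjugacy classes (n/2 + 3 for n even), so D_18 (order 36) has exactly 12 irreducible complex representations.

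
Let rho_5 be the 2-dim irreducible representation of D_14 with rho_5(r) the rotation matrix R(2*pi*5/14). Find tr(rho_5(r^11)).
chi_{rho_5}(r^11) = 2*cos(2*pi*5*11/14) = 2*cos(pi/7)

Details: rho_5(r^11) is rotation by angle 2*pi*5*11/14, whose trace is 2*cos(2*pi*5*11/14) = 2*cos(pi/7).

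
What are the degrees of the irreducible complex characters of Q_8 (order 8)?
Dimensions: 1, 1, 1, 1, 2

Working: There are 5 irreducibles (= number of conjugacy classes). Their dimensions d_i satisfy sum d_i^2 = |G| = 8: 1 + 1 + 1 + 1 + 4 = 8.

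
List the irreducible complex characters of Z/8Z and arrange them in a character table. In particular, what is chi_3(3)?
Character table of Z/8Z (irreps indexed chi_0,...,chi_7 with chi_k(m) = zeta_8^(k*m), zeta_8 = exp(2*pi*i/8)):
  irrep \ class  {0} (size 1)  {1} (size 1)    {2} (size 1)  {3} (size 1)    {4} (size 1)  {5} (size 1)    {6} (size 1)  {7} (size 1)  
  chi_0          1             1               1             1               1             1               1             1             
  chi_1          1             exp(I*pi/4)     I             exp(3*I*pi/4)   -1            exp(-3*I*pi/4)  -I            exp(-I*pi/4)  
  chi_2          1             I               -1            -I              1             I               -1            -I            
  chi_3          1             exp(3*I*pi/4)   -I            exp(I*pi/4)     -1            exp(-I*pi/4)    I             exp(-3*I*pi/4)
  chi_4          1             -1              1             -1              1             -1              1             -1            
  chi_5          1             exp(-3*I*pi/4)  I             exp(-I*pi/4)    -1            exp(I*pi/4)     -I            exp(3*I*pi/4) 
  chi_6          1             -I              -1            I               1             -I              -1            I             
  chi_7          1             exp(-I*pi/4)    -I            exp(-3*I*pi/4)  -1            exp(3*I*pi/4)   I             exp(I*pi/4)   

Spot check: chi_3(3) = zeta_8^(3*3) = zeta_8^9 = exp(I*pi/4).

Why: Z/8Z is abelian, so all 8 irreducible complex representations are 1-dimensional. They are given by chi_k(m) = zeta_8^(k*m) for k = 0,...,7. Row orthogonality: sum_m chi_k(m) conj(chi_l(m)) = 8 * [k = l].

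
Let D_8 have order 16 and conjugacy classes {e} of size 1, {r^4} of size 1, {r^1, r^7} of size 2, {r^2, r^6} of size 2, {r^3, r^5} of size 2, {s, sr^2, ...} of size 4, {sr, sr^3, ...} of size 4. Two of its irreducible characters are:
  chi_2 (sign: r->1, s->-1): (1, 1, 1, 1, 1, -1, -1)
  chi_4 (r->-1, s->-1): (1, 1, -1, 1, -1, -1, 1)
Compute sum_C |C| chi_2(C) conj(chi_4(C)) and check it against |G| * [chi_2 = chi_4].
Sum = 0; so <chi_2, chi_4> = 0 (distinct irreducibles are orthogonal).

Compute term by term over conjugacy classes (|C| * chi_2(C) * conj(chi_4(C))):
  1*(1)*conj(1) + 1*(1)*conj(1) + 2*(1)*conj(-1) + 2*(1)*conj(1) + 2*(1)*conj(-1) + 4*(-1)*conj(-1) + 4*(-1)*conj(1)
  = (1) + (1) + (-2) + (2) + (-2) + (4) + (-4)
  = 0.
Dividing by |G| = 16 gives 0/16 = 0, matching the row-orthogonality relation <chi_2, chi_4> = [chi_2 = chi_4].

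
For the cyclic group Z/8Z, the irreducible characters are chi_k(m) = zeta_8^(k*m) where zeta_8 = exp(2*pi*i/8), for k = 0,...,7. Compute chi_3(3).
chi_3(3) = zeta_8^9 = exp(I*pi/4)

Why: chi_3(3) = zeta_8^(3*3) = zeta_8^9. Since zeta_8^8 = 1, this equals zeta_8^1 = exp(2*pi*i*1/8) = exp(I*pi/4).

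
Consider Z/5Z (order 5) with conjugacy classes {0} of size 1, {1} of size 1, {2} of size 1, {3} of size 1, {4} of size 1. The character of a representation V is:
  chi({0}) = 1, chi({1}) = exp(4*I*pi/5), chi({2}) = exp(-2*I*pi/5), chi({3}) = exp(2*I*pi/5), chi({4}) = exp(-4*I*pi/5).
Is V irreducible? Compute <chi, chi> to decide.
Irreducible: <chi, chi> = 1.

<chi, chi> = (1/|G|) sum_C |C| * |chi(C)|^2 = (1/5)[1*|1|^2 + 1*|exp(4*I*pi/5)|^2 + 1*|exp(-2*I*pi/5)|^2 + 1*|exp(2*I*pi/5)|^2 + 1*|exp(-4*I*pi/5)|^2]
  = (1/5)[(1) + (1) + (1) + (1) + (1)] = 5/5 = 1.
(Exp terms are combined using exp(i*s)*conj(exp(i*t)) = exp(i*(s-t)), and sums of them are collapsed using the identity that for every m > 1 the m distinct m-th roots of unity sum to 0, e.g. 1 + exp(2*I*pi/3) + exp(-2*I*pi/3) = 0.)
A character is irreducible iff <chi, chi> = 1, so this representation is irreducible.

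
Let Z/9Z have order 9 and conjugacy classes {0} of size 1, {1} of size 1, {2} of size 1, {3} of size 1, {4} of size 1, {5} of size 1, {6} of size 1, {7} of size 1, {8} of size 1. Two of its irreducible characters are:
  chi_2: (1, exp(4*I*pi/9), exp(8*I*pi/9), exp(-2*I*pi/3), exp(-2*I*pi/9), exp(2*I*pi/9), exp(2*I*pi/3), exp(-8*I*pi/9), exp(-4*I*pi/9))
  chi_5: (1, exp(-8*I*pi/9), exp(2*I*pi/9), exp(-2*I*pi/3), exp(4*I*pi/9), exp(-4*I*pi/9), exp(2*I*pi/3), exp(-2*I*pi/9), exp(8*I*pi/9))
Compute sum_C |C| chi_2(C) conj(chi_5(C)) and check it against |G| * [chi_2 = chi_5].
Sum = 0; so <chi_2, chi_5> = 0 (distinct irreducibles are orthogonal).

Solution. Compute term by term over conjugacy classes (|C| * chi_2(C) * conj(chi_5(C))):
  1*(1)*conj(1) + 1*(exp(4*I*pi/9))*conj(exp(-8*I*pi/9)) + 1*(exp(8*I*pi/9))*conj(exp(2*I*pi/9)) + 1*(exp(-2*I*pi/3))*conj(exp(-2*I*pi/3)) + 1*(exp(-2*I*pi/9))*conj(exp(4*I*pi/9)) + 1*(exp(2*I*pi/9))*conj(exp(-4*I*pi/9)) + 1*(exp(2*I*pi/3))*conj(exp(2*I*pi/3)) + 1*(exp(-8*I*pi/9))*conj(exp(-2*I*pi/9)) + 1*(exp(-4*I*pi/9))*conj(exp(8*I*pi/9))
  = (1) + (exp(-2*I*pi/3)) + (exp(2*I*pi/3)) + (1) + (exp(-2*I*pi/3)) + (exp(2*I*pi/3)) + (1) + (exp(-2*I*pi/3)) + (exp(2*I*pi/3))
  = 0.
(Exp terms are combined using exp(i*s)*conj(exp(i*t)) = exp(i*(s-t)), and sums of them are collapsed using the identity that for every m > 1 the m distinct m-th roots of unity sum to 0, e.g. 1 + exp(2*I*pi/3) + exp(-2*I*pi/3) = 0.)
Dividing by |G| = 9 gives 0/9 = 0, matching the row-orthogonality relation <chi_2, chi_5> = [chi_2 = chi_5].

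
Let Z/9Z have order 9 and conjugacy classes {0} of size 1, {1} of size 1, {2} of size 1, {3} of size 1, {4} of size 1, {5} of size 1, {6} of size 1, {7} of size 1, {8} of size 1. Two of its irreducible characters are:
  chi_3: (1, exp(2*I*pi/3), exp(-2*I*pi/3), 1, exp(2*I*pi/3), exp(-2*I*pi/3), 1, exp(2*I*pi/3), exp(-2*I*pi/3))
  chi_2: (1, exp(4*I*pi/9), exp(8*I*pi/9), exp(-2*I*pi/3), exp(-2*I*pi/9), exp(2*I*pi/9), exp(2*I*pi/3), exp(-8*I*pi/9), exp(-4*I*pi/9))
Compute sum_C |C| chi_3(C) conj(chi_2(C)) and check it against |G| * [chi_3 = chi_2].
Sum = 0; so <chi_3, chi_2> = 0 (distinct irreducibles are orthogonal).

Why: Compute term by term over conjugacy classes (|C| * chi_3(C) * conj(chi_2(C))):
  1*(1)*conj(1) + 1*(exp(2*I*pi/3))*conj(exp(4*I*pi/9)) + 1*(exp(-2*I*pi/3))*conj(exp(8*I*pi/9)) + 1*(1)*conj(exp(-2*I*pi/3)) + 1*(exp(2*I*pi/3))*conj(exp(-2*I*pi/9)) + 1*(exp(-2*I*pi/3))*conj(exp(2*I*pi/9)) + 1*(1)*conj(exp(2*I*pi/3)) + 1*(exp(2*I*pi/3))*conj(exp(-8*I*pi/9)) + 1*(exp(-2*I*pi/3))*conj(exp(-4*I*pi/9))
  = (1) + (exp(2*I*pi/9)) + (exp(4*I*pi/9)) + (exp(2*I*pi/3)) + (exp(8*I*pi/9)) + (exp(-8*I*pi/9)) + (exp(-2*I*pi/3)) + (exp(-4*I*pi/9)) + (exp(-2*I*pi/9))
  = 0.
(Exp terms are combined using exp(i*s)*conj(exp(i*t)) = exp(i*(s-t)), and sums of them are collapsed using the identity that for every m > 1 the m distinct m-th roots of unity sum to 0, e.g. 1 + exp(2*I*pi/3) + exp(-2*I*pi/3) = 0.)
Dividing by |G| = 9 gives 0/9 = 0, matching the row-orthogonality relation <chi_3, chi_2> = [chi_3 = chi_2].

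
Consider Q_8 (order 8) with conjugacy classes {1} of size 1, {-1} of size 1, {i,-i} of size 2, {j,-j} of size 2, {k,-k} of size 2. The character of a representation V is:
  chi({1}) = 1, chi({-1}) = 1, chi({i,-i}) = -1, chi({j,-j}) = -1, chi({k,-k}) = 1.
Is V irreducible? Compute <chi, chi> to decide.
Irreducible: <chi, chi> = 1.

Solution. <chi, chi> = (1/|G|) sum_C |C| * |chi(C)|^2 = (1/8)[1*|1|^2 + 1*|1|^2 + 2*|-1|^2 + 2*|-1|^2 + 2*|1|^2]
  = (1/8)[(1) + (1) + (2) + (2) + (2)] = 8/8 = 1.
A character is irreducible iff <chi, chi> = 1, so this representation is irreducible.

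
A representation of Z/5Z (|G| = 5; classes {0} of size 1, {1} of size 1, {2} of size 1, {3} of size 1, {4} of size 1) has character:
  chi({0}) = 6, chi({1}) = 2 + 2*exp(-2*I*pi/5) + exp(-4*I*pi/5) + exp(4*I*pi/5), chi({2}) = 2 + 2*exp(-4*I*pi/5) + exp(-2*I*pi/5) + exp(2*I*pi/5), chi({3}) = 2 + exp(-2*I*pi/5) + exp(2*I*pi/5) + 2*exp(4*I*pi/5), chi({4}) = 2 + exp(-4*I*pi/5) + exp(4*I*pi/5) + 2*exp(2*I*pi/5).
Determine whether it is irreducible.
Not irreducible (reducible): <chi, chi> = 10 > 1.

Reasoning: <chi, chi> = (1/|G|) sum_C |C| * |chi(C)|^2 = (1/5)[1*|6|^2 + 1*|2 + 2*exp(-2*I*pi/5) + exp(-4*I*pi/5) + exp(4*I*pi/5)|^2 + 1*|2 + 2*exp(-4*I*pi/5) + exp(-2*I*pi/5) + exp(2*I*pi/5)|^2 + 1*|2 + exp(-2*I*pi/5) + exp(2*I*pi/5) + 2*exp(4*I*pi/5)|^2 + 1*|2 + exp(-4*I*pi/5) + exp(4*I*pi/5) + 2*exp(2*I*pi/5)|^2]
  = (1/5)[(36) + (10 + 7*exp(-2*I*pi/5) + 6*exp(-4*I*pi/5) + 6*exp(4*I*pi/5) + 7*exp(2*I*pi/5)) + (10 + 6*exp(-2*I*pi/5) + 7*exp(-4*I*pi/5) + 7*exp(4*I*pi/5) + 6*exp(2*I*pi/5)) + (10 + 6*exp(-2*I*pi/5) + 7*exp(-4*I*pi/5) + 7*exp(4*I*pi/5) + 6*exp(2*I*pi/5)) + (10 + 7*exp(-2*I*pi/5) + 6*exp(-4*I*pi/5) + 6*exp(4*I*pi/5) + 7*exp(2*I*pi/5))] = 50/5 = 10.
(Exp terms are combined using exp(i*s)*conj(exp(i*t)) = exp(i*(s-t)), and sums of them are collapsed using the identity that for every m > 1 the m distinct m-th roots of unity sum to 0, e.g. 1 + exp(2*I*pi/3) + exp(-2*I*pi/3) = 0.)
A character is irreducible iff <chi, chi> = 1, so this representation is reducible.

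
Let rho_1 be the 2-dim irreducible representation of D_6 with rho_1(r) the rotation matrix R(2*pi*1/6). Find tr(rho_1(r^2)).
chi_{rho_1}(r^2) = 2*cos(2*pi*1*2/6) = -1

Argument: rho_1(r^2) is rotation by angle 2*pi*1*2/6, whose trace is 2*cos(2*pi*1*2/6) = -1.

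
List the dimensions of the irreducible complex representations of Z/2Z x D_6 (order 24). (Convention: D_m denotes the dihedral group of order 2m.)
Dimensions: 1, 1, 1, 1, 1, 1, 1, 1, 2, 2, 2, 2

Solution. There are 12 irreducibles (= number of conjugacy classes). Their dimensions d_i satisfy sum d_i^2 = |G| = 24: 1 + 1 + 1 + 1 + 1 + 1 + 1 + 1 + 4 + 4 + 4 + 4 = 24. (For the product with Z/2Z: each of the 2 1-dim characters of Z/2Z tensors with each irrep of D_6, giving 2 copies of each D_6-dimension.)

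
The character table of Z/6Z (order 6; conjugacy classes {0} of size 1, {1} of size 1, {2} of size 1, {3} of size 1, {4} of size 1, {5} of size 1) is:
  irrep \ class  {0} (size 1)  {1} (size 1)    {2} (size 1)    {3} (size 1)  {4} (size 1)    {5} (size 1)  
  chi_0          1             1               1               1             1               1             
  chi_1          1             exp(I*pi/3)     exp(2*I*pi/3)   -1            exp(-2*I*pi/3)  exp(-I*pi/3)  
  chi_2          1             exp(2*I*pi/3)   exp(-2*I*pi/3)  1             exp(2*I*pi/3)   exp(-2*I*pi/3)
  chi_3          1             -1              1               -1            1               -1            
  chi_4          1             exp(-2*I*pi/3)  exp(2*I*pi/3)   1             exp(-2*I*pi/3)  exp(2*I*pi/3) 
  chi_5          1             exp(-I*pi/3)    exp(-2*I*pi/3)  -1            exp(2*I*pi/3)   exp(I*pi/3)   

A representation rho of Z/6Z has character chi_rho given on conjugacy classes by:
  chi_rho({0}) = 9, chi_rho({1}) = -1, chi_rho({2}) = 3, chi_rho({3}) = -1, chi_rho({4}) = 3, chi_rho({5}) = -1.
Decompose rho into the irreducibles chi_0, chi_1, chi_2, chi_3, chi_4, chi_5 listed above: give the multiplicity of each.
Multiplicities: chi_0: 2, chi_1: 1, chi_2: 1, chi_3: 3, chi_4: 1, chi_5: 1.

Explanation: Use <chi_rho, chi> = (1/|G|) sum_C |C| * chi_rho(C) * conj(chi(C)) with |G| = 6 for each irreducible chi in the table:
  <chi_rho, chi_0> = (1/6)[1*(9)*conj(1) + 1*(-1)*conj(1) + 1*(3)*conj(1) + 1*(-1)*conj(1) + 1*(3)*conj(1) + 1*(-1)*conj(1)]
      = (1/6)[(9) + (-1) + (3) + (-1) + (3) + (-1)] = 12/6 = 2
  <chi_rho, chi_1> = (1/6)[1*(9)*conj(1) + 1*(-1)*conj(exp(I*pi/3)) + 1*(3)*conj(exp(2*I*pi/3)) + 1*(-1)*conj(-1) + 1*(3)*conj(exp(-2*I*pi/3)) + 1*(-1)*conj(exp(-I*pi/3))]
      = (1/6)[(9) + (exp(-2*I*pi/3) - exp(-I*pi/3) + exp(I*pi/3)) + (2 + 5*exp(-2*I*pi/3) + 2*exp(2*I*pi/3)) + (1) + (2 + 2*exp(-2*I*pi/3) + 5*exp(2*I*pi/3)) + (-exp(I*pi/3) + exp(-I*pi/3) + exp(2*I*pi/3))] = 6/6 = 1
  <chi_rho, chi_2> = (1/6)[1*(9)*conj(1) + 1*(-1)*conj(exp(2*I*pi/3)) + 1*(3)*conj(exp(-2*I*pi/3)) + 1*(-1)*conj(1) + 1*(3)*conj(exp(2*I*pi/3)) + 1*(-1)*conj(exp(-2*I*pi/3))]
      = (1/6)[(9) + (exp(-I*pi/3) + exp(2*I*pi/3) - exp(-2*I*pi/3)) + (2 + 2*exp(-2*I*pi/3) + 5*exp(2*I*pi/3)) + (-1) + (2 + 5*exp(-2*I*pi/3) + 2*exp(2*I*pi/3)) + (exp(-2*I*pi/3) - exp(2*I*pi/3) + exp(I*pi/3))] = 6/6 = 1
  <chi_rho, chi_3> = (1/6)[1*(9)*conj(1) + 1*(-1)*conj(-1) + 1*(3)*conj(1) + 1*(-1)*conj(-1) + 1*(3)*conj(1) + 1*(-1)*conj(-1)]
      = (1/6)[(9) + (1) + (3) + (1) + (3) + (1)] = 18/6 = 3
  <chi_rho, chi_4> = (1/6)[1*(9)*conj(1) + 1*(-1)*conj(exp(-2*I*pi/3)) + 1*(3)*conj(exp(2*I*pi/3)) + 1*(-1)*conj(1) + 1*(3)*conj(exp(-2*I*pi/3)) + 1*(-1)*conj(exp(2*I*pi/3))]
      = (1/6)[(9) + (exp(-2*I*pi/3) - exp(2*I*pi/3) + exp(I*pi/3)) + (2 + 5*exp(-2*I*pi/3) + 2*exp(2*I*pi/3)) + (-1) + (2 + 2*exp(-2*I*pi/3) + 5*exp(2*I*pi/3)) + (exp(-I*pi/3) + exp(2*I*pi/3) - exp(-2*I*pi/3))] = 6/6 = 1
  <chi_rho, chi_5> = (1/6)[1*(9)*conj(1) + 1*(-1)*conj(exp(-I*pi/3)) + 1*(3)*conj(exp(-2*I*pi/3)) + 1*(-1)*conj(-1) + 1*(3)*conj(exp(2*I*pi/3)) + 1*(-1)*conj(exp(I*pi/3))]
      = (1/6)[(9) + (-exp(I*pi/3) + exp(-I*pi/3) + exp(2*I*pi/3)) + (2 + 2*exp(-2*I*pi/3) + 5*exp(2*I*pi/3)) + (1) + (2 + 5*exp(-2*I*pi/3) + 2*exp(2*I*pi/3)) + (exp(-2*I*pi/3) - exp(-I*pi/3) + exp(I*pi/3))] = 6/6 = 1
(Exp terms are combined using exp(i*s)*conj(exp(i*t)) = exp(i*(s-t)), and sums of them are collapsed using the identity that for every m > 1 the m distinct m-th roots of unity sum to 0, e.g. 1 + exp(2*I*pi/3) + exp(-2*I*pi/3) = 0.)
Dimension check: dim(rho) = sum (mult * dim) = 2*1 + 1*1 + 1*1 + 3*1 + 1*1 + 1*1 = 9 = chi_rho(e) = 9.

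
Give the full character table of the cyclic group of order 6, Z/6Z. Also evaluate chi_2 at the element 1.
Character table of Z/6Z (irreps indexed chi_0,...,chi_5 with chi_k(m) = zeta_6^(k*m), zeta_6 = exp(2*pi*i/6)):
  irrep \ class  {0} (size 1)  {1} (size 1)    {2} (size 1)    {3} (size 1)  {4} (size 1)    {5} (size 1)  
  chi_0          1             1               1               1             1               1             
  chi_1          1             exp(I*pi/3)     exp(2*I*pi/3)   -1            exp(-2*I*pi/3)  exp(-I*pi/3)  
  chi_2          1             exp(2*I*pi/3)   exp(-2*I*pi/3)  1             exp(2*I*pi/3)   exp(-2*I*pi/3)
  chi_3          1             -1              1               -1            1               -1            
  chi_4          1             exp(-2*I*pi/3)  exp(2*I*pi/3)   1             exp(-2*I*pi/3)  exp(2*I*pi/3) 
  chi_5          1             exp(-I*pi/3)    exp(-2*I*pi/3)  -1            exp(2*I*pi/3)   exp(I*pi/3)   

Spot check: chi_2(1) = zeta_6^(2*1) = zeta_6^2 = exp(2*I*pi/3).

Derivation: Z/6Z is abelian, so all 6 irreducible complex representations are 1-dimensional. They are given by chi_k(m) = zeta_6^(k*m) for k = 0,...,5. Row orthogonality: sum_m chi_k(m) conj(chi_l(m)) = 6 * [k = l].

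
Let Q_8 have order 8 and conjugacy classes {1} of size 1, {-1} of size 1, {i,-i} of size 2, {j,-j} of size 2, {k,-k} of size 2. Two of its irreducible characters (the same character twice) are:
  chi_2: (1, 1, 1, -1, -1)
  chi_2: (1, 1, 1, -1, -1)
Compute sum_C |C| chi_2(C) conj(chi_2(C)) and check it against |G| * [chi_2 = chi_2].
Sum = 8 = |G| = 8; so <chi_2, chi_2> = 1 (norm-1 confirms irreducibility).

Why: Compute term by term over conjugacy classes (|C| * chi_2(C) * conj(chi_2(C))):
  1*(1)*conj(1) + 1*(1)*conj(1) + 2*(1)*conj(1) + 2*(-1)*conj(-1) + 2*(-1)*conj(-1)
  = (1) + (1) + (2) + (2) + (2)
  = 8.
Dividing by |G| = 8 gives 8/8 = 1, matching the row-orthogonality relation <chi_2, chi_2> = [chi_2 = chi_2].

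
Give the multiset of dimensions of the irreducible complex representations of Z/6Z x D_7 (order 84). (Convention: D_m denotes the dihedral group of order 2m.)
Dimensions: 1, 1, 1, 1, 1, 1, 1, 1, 1, 1, 1, 1, 2, 2, 2, 2, 2, 2, 2, 2, 2, 2, 2, 2, 2, 2, 2, 2, 2, 2

Details: There are 30 irreducibles (= number of conjugacy classes). Their dimensions d_i satisfy sum d_i^2 = |G| = 84: 1 + 1 + 1 + 1 + 1 + 1 + 1 + 1 + 1 + 1 + 1 + 1 + 4 + 4 + 4 + 4 + 4 + 4 + 4 + 4 + 4 + 4 + 4 + 4 + 4 + 4 + 4 + 4 + 4 + 4 = 84. (For the product with Z/6Z: each of the 6 1-dim characters of Z/6Z tensors with each irrep of D_7, giving 6 copies of each D_7-dimension.)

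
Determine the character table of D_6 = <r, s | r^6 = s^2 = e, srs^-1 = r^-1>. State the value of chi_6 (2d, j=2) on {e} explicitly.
Conjugacy classes: {e} of size 1, {r^3} of size 1, {r^1, r^5} of size 2, {r^2, r^4} of size 2, {s, sr^2, ...} of size 3, {sr, sr^3, ...} of size 3.
Character table:
  irrep \ class              {e} (size 1)  {r^3} (size 1)  {r^1, r^5} (size 2)  {r^2, r^4} (size 2)  {s, sr^2, ...} (size 3)  {sr, sr^3, ...} (size 3)
  chi_1 (triv)               1             1               1                    1                    1                        1                       
  chi_2 (sign: r->1, s->-1)  1             1               1                    1                    -1                       -1                      
  chi_3 (r->-1, s->1)        1             -1              -1                   1                    1                        -1                      
  chi_4 (r->-1, s->-1)       1             -1              -1                   1                    -1                       1                       
  chi_5 (2d, j=1)            2             -2              1                    -1                   0                        0                       
  chi_6 (2d, j=2)            2             2               -1                   -1                   0                        0                       

Spot check: chi_6 (2d, j=2) on {e} = 2.

Justification: D_6 has order 2*6 = 12 with 6 conjugacy classes, hence 6 irreducibles. Sum of squared dims 1 + 1 + 1 + 1 + 4 + 4 = 12 = |G|. Linear characters come from the abelianisation; the 2-dimensional irreps have character r^k -> 2*cos(2*pi*j*k/6), reflections -> 0.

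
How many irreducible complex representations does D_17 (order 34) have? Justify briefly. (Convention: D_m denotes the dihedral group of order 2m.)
10

Proof sketch: The number of irreducible complex representations of a finite group equals its number of conjugacy classes. D_17 has 10 conjugacy classes ((n+3)/2 for n odd), so D_17 (order 34) has exactly 10 irreducible complex representations.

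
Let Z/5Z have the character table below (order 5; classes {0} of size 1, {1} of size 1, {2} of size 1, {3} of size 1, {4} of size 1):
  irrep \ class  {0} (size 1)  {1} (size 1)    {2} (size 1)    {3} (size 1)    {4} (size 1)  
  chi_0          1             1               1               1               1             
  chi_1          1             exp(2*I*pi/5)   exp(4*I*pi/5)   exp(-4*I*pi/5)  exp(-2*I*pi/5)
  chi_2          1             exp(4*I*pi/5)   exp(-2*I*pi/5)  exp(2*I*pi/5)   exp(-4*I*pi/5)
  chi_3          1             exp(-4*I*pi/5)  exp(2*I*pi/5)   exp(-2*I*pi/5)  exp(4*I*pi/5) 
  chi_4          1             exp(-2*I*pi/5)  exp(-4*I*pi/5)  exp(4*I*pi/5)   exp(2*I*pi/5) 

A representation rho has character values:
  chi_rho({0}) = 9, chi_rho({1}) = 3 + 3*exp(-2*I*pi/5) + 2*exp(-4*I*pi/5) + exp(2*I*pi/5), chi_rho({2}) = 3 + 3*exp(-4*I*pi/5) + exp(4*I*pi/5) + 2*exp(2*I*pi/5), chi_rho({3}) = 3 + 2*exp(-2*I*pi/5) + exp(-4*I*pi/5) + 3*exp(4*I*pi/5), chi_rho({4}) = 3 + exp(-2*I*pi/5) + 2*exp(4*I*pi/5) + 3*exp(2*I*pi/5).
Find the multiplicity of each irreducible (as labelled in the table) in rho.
Multiplicities: chi_0: 3, chi_1: 1, chi_2: 0, chi_3: 2, chi_4: 3.

Derivation: Use <chi_rho, chi> = (1/|G|) sum_C |C| * chi_rho(C) * conj(chi(C)) with |G| = 5 for each irreducible chi in the table:
  <chi_rho, chi_0> = (1/5)[1*(9)*conj(1) + 1*(3 + 3*exp(-2*I*pi/5) + 2*exp(-4*I*pi/5) + exp(2*I*pi/5))*conj(1) + 1*(3 + 3*exp(-4*I*pi/5) + exp(4*I*pi/5) + 2*exp(2*I*pi/5))*conj(1) + 1*(3 + 2*exp(-2*I*pi/5) + exp(-4*I*pi/5) + 3*exp(4*I*pi/5))*conj(1) + 1*(3 + exp(-2*I*pi/5) + 2*exp(4*I*pi/5) + 3*exp(2*I*pi/5))*conj(1)]
      = (1/5)[(9) + (3 + 3*exp(-2*I*pi/5) + 2*exp(-4*I*pi/5) + exp(2*I*pi/5)) + (3 + 3*exp(-4*I*pi/5) + exp(4*I*pi/5) + 2*exp(2*I*pi/5)) + (3 + 2*exp(-2*I*pi/5) + exp(-4*I*pi/5) + 3*exp(4*I*pi/5)) + (3 + exp(-2*I*pi/5) + 2*exp(4*I*pi/5) + 3*exp(2*I*pi/5))] = 15/5 = 3
  <chi_rho, chi_1> = (1/5)[1*(9)*conj(1) + 1*(3 + 3*exp(-2*I*pi/5) + 2*exp(-4*I*pi/5) + exp(2*I*pi/5))*conj(exp(2*I*pi/5)) + 1*(3 + 3*exp(-4*I*pi/5) + exp(4*I*pi/5) + 2*exp(2*I*pi/5))*conj(exp(4*I*pi/5)) + 1*(3 + 2*exp(-2*I*pi/5) + exp(-4*I*pi/5) + 3*exp(4*I*pi/5))*conj(exp(-4*I*pi/5)) + 1*(3 + exp(-2*I*pi/5) + 2*exp(4*I*pi/5) + 3*exp(2*I*pi/5))*conj(exp(-2*I*pi/5))]
      = (1/5)[(9) + (1 + 3*exp(-2*I*pi/5) + 3*exp(-4*I*pi/5) + 2*exp(4*I*pi/5)) + (1 + 2*exp(-2*I*pi/5) + 3*exp(-4*I*pi/5) + 3*exp(2*I*pi/5)) + (1 + 3*exp(-2*I*pi/5) + 3*exp(4*I*pi/5) + 2*exp(2*I*pi/5)) + (1 + 2*exp(-4*I*pi/5) + 3*exp(4*I*pi/5) + 3*exp(2*I*pi/5))] = 5/5 = 1
  <chi_rho, chi_2> = (1/5)[1*(9)*conj(1) + 1*(3 + 3*exp(-2*I*pi/5) + 2*exp(-4*I*pi/5) + exp(2*I*pi/5))*conj(exp(4*I*pi/5)) + 1*(3 + 3*exp(-4*I*pi/5) + exp(4*I*pi/5) + 2*exp(2*I*pi/5))*conj(exp(-2*I*pi/5)) + 1*(3 + 2*exp(-2*I*pi/5) + exp(-4*I*pi/5) + 3*exp(4*I*pi/5))*conj(exp(2*I*pi/5)) + 1*(3 + exp(-2*I*pi/5) + 2*exp(4*I*pi/5) + 3*exp(2*I*pi/5))*conj(exp(-4*I*pi/5))]
      = (1/5)[(9) + (3*exp(-4*I*pi/5) + exp(-2*I*pi/5) + 3*exp(4*I*pi/5) + 2*exp(2*I*pi/5)) + (3*exp(-2*I*pi/5) + exp(-4*I*pi/5) + 2*exp(4*I*pi/5) + 3*exp(2*I*pi/5)) + (3*exp(-2*I*pi/5) + 2*exp(-4*I*pi/5) + exp(4*I*pi/5) + 3*exp(2*I*pi/5)) + (2*exp(-2*I*pi/5) + 3*exp(-4*I*pi/5) + exp(2*I*pi/5) + 3*exp(4*I*pi/5))] = 0/5 = 0
  <chi_rho, chi_3> = (1/5)[1*(9)*conj(1) + 1*(3 + 3*exp(-2*I*pi/5) + 2*exp(-4*I*pi/5) + exp(2*I*pi/5))*conj(exp(-4*I*pi/5)) + 1*(3 + 3*exp(-4*I*pi/5) + exp(4*I*pi/5) + 2*exp(2*I*pi/5))*conj(exp(2*I*pi/5)) + 1*(3 + 2*exp(-2*I*pi/5) + exp(-4*I*pi/5) + 3*exp(4*I*pi/5))*conj(exp(-2*I*pi/5)) + 1*(3 + exp(-2*I*pi/5) + 2*exp(4*I*pi/5) + 3*exp(2*I*pi/5))*conj(exp(4*I*pi/5))]
      = (1/5)[(9) + (2 + exp(-4*I*pi/5) + 3*exp(4*I*pi/5) + 3*exp(2*I*pi/5)) + (2 + 3*exp(-2*I*pi/5) + exp(2*I*pi/5) + 3*exp(4*I*pi/5)) + (2 + 3*exp(-4*I*pi/5) + exp(-2*I*pi/5) + 3*exp(2*I*pi/5)) + (2 + 3*exp(-2*I*pi/5) + 3*exp(-4*I*pi/5) + exp(4*I*pi/5))] = 10/5 = 2
  <chi_rho, chi_4> = (1/5)[1*(9)*conj(1) + 1*(3 + 3*exp(-2*I*pi/5) + 2*exp(-4*I*pi/5) + exp(2*I*pi/5))*conj(exp(-2*I*pi/5)) + 1*(3 + 3*exp(-4*I*pi/5) + exp(4*I*pi/5) + 2*exp(2*I*pi/5))*conj(exp(-4*I*pi/5)) + 1*(3 + 2*exp(-2*I*pi/5) + exp(-4*I*pi/5) + 3*exp(4*I*pi/5))*conj(exp(4*I*pi/5)) + 1*(3 + exp(-2*I*pi/5) + 2*exp(4*I*pi/5) + 3*exp(2*I*pi/5))*conj(exp(2*I*pi/5))]
      = (1/5)[(9) + (3 + 2*exp(-2*I*pi/5) + exp(4*I*pi/5) + 3*exp(2*I*pi/5)) + (3 + 2*exp(-4*I*pi/5) + exp(-2*I*pi/5) + 3*exp(4*I*pi/5)) + (3 + 3*exp(-4*I*pi/5) + exp(2*I*pi/5) + 2*exp(4*I*pi/5)) + (3 + 3*exp(-2*I*pi/5) + exp(-4*I*pi/5) + 2*exp(2*I*pi/5))] = 15/5 = 3
(Exp terms are combined using exp(i*s)*conj(exp(i*t)) = exp(i*(s-t)), and sums of them are collapsed using the identity that for every m > 1 the m distinct m-th roots of unity sum to 0, e.g. 1 + exp(2*I*pi/3) + exp(-2*I*pi/3) = 0.)
Dimension check: dim(rho) = sum (mult * dim) = 3*1 + 1*1 + 0*1 + 2*1 + 3*1 = 9 = chi_rho(e) = 9.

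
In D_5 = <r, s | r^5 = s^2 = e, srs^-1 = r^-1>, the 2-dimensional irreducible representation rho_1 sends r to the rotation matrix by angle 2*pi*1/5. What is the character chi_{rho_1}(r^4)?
chi_{rho_1}(r^4) = 2*cos(2*pi*1*4/5) = -1/2 + sqrt(5)/2

Argument: rho_1(r^4) is rotation by angle 2*pi*1*4/5, whose trace is 2*cos(2*pi*1*4/5) = -1/2 + sqrt(5)/2.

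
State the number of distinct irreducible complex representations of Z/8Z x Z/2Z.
16

Proof sketch: The number of irreducible complex representations of a finite group equals its number of conjugacy classes. Z/8Z x Z/2Z is abelian of order 16, so every element is its own conjugacy class: 16 classes, so Z/8Z x Z/2Z (order 16) has exactly 16 irreducible complex representations.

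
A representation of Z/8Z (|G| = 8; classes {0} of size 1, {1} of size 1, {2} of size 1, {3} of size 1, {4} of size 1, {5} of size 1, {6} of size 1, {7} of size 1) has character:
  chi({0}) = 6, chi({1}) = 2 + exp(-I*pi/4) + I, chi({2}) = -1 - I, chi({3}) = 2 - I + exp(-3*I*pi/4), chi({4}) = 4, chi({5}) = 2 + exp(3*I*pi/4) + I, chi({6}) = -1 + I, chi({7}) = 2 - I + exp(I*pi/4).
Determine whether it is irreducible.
Not irreducible (reducible): <chi, chi> = 10 > 1.

Explanation: <chi, chi> = (1/|G|) sum_C |C| * |chi(C)|^2 = (1/8)[1*|6|^2 + 1*|2 + exp(-I*pi/4) + I|^2 + 1*|-1 - I|^2 + 1*|2 - I + exp(-3*I*pi/4)|^2 + 1*|4|^2 + 1*|2 + exp(3*I*pi/4) + I|^2 + 1*|-1 + I|^2 + 1*|2 - I + exp(I*pi/4)|^2]
  = (1/8)[(36) + (6 + 2*exp(-I*pi/4) + exp(3*I*pi/4) + exp(I*pi/4)) + (2) + (6 + exp(-3*I*pi/4) + exp(-I*pi/4) + 2*exp(3*I*pi/4)) + (16) + (6 + exp(-3*I*pi/4) + exp(-I*pi/4) + 2*exp(3*I*pi/4)) + (2) + (6 + 2*exp(-I*pi/4) + exp(3*I*pi/4) + exp(I*pi/4))] = 80/8 = 10.
(Exp terms are combined using exp(i*s)*conj(exp(i*t)) = exp(i*(s-t)), and sums of them are collapsed using the identity that for every m > 1 the m distinct m-th roots of unity sum to 0, e.g. 1 + exp(2*I*pi/3) + exp(-2*I*pi/3) = 0.)
A character is irreducible iff <chi, chi> = 1, so this representation is reducible.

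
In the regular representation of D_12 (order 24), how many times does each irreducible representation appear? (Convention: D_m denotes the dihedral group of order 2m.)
Each irreducible V_i of dimension d_i appears with multiplicity d_i, i.e. rho_reg = (direct sum over all irreducibles V_i) d_i V_i. The irreducible dimensions for D_12 are 1, 1, 1, 1, 2, 2, 2, 2, 2: 4 irreducibles of dimension 1, each with multiplicity 1; 5 irreducibles of dimension 2, each with multiplicity 2. Total dimension 4*1*1 + 5*2*2 = 24 = |G|.

Argument: General theorem: in the regular representation of a finite group G, each irreducible appears with multiplicity equal to its dimension. Check: dim(rho_reg) = sum d_i^2 = 1 + 1 + 1 + 1 + 4 + 4 + 4 + 4 + 4 = 24 = |G|.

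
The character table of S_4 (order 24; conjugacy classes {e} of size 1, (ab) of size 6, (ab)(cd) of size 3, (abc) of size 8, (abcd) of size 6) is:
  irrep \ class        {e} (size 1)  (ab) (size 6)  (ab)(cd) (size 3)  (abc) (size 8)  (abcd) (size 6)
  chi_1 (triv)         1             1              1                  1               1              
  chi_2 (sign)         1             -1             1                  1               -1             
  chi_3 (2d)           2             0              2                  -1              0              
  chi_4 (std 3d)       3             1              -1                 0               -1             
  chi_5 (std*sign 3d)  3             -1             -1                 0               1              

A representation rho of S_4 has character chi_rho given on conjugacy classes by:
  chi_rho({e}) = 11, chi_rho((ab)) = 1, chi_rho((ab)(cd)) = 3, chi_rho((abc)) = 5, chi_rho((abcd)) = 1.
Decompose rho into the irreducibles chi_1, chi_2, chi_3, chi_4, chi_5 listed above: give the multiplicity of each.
Multiplicities: chi_1: 3, chi_2: 2, chi_3: 0, chi_4: 1, chi_5: 1.

Explanation: Use <chi_rho, chi> = (1/|G|) sum_C |C| * chi_rho(C) * conj(chi(C)) with |G| = 24 for each irreducible chi in the table:
  <chi_rho, chi_1> = (1/24)[1*(11)*conj(1) + 6*(1)*conj(1) + 3*(3)*conj(1) + 8*(5)*conj(1) + 6*(1)*conj(1)]
      = (1/24)[(11) + (6) + (9) + (40) + (6)] = 72/24 = 3
  <chi_rho, chi_2> = (1/24)[1*(11)*conj(1) + 6*(1)*conj(-1) + 3*(3)*conj(1) + 8*(5)*conj(1) + 6*(1)*conj(-1)]
      = (1/24)[(11) + (-6) + (9) + (40) + (-6)] = 48/24 = 2
  <chi_rho, chi_3> = (1/24)[1*(11)*conj(2) + 6*(1)*conj(0) + 3*(3)*conj(2) + 8*(5)*conj(-1) + 6*(1)*conj(0)]
      = (1/24)[(22) + (0) + (18) + (-40) + (0)] = 0/24 = 0
  <chi_rho, chi_4> = (1/24)[1*(11)*conj(3) + 6*(1)*conj(1) + 3*(3)*conj(-1) + 8*(5)*conj(0) + 6*(1)*conj(-1)]
      = (1/24)[(33) + (6) + (-9) + (0) + (-6)] = 24/24 = 1
  <chi_rho, chi_5> = (1/24)[1*(11)*conj(3) + 6*(1)*conj(-1) + 3*(3)*conj(-1) + 8*(5)*conj(0) + 6*(1)*conj(1)]
      = (1/24)[(33) + (-6) + (-9) + (0) + (6)] = 24/24 = 1
Dimension check: dim(rho) = sum (mult * dim) = 3*1 + 2*1 + 0*2 + 1*3 + 1*3 = 11 = chi_rho(e) = 11.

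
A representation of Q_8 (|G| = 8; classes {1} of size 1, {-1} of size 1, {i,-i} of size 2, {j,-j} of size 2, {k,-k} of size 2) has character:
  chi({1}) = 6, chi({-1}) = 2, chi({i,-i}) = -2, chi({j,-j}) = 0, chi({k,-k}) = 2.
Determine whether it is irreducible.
Not irreducible (reducible): <chi, chi> = 7 > 1.

Proof sketch: <chi, chi> = (1/|G|) sum_C |C| * |chi(C)|^2 = (1/8)[1*|6|^2 + 1*|2|^2 + 2*|-2|^2 + 2*|0|^2 + 2*|2|^2]
  = (1/8)[(36) + (4) + (8) + (0) + (8)] = 56/8 = 7.
A character is irreducible iff <chi, chi> = 1, so this representation is reducible.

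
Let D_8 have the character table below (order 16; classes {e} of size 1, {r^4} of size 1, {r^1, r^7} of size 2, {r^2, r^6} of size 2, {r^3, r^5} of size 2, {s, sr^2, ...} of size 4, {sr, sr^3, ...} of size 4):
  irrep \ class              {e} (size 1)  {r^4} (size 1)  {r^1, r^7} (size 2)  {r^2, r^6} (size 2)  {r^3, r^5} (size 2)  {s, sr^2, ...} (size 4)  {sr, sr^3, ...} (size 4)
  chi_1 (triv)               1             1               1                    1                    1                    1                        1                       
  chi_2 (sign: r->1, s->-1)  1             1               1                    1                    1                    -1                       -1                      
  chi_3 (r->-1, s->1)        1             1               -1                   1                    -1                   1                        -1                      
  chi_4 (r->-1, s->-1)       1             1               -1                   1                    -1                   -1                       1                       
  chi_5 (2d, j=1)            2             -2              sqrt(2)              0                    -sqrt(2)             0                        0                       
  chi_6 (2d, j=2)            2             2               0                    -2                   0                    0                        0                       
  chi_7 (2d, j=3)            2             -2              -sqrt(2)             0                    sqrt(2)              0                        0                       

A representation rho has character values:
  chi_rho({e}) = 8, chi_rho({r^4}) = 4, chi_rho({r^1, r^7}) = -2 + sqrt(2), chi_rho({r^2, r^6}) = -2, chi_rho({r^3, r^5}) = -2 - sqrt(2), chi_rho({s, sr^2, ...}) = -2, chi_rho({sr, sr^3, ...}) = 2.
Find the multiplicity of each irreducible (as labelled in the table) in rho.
Multiplicities: chi_1: 0, chi_2: 0, chi_3: 0, chi_4: 2, chi_5: 1, chi_6: 2, chi_7: 0.

Why: Use <chi_rho, chi> = (1/|G|) sum_C |C| * chi_rho(C) * conj(chi(C)) with |G| = 16 for each irreducible chi in the table:
  <chi_rho, chi_1> = (1/16)[1*(8)*conj(1) + 1*(4)*conj(1) + 2*(-2 + sqrt(2))*conj(1) + 2*(-2)*conj(1) + 2*(-2 - sqrt(2))*conj(1) + 4*(-2)*conj(1) + 4*(2)*conj(1)]
      = (1/16)[(8) + (4) + (-4 + 2*sqrt(2)) + (-4) + (-4 - 2*sqrt(2)) + (-8) + (8)] = 0/16 = 0
  <chi_rho, chi_2> = (1/16)[1*(8)*conj(1) + 1*(4)*conj(1) + 2*(-2 + sqrt(2))*conj(1) + 2*(-2)*conj(1) + 2*(-2 - sqrt(2))*conj(1) + 4*(-2)*conj(-1) + 4*(2)*conj(-1)]
      = (1/16)[(8) + (4) + (-4 + 2*sqrt(2)) + (-4) + (-4 - 2*sqrt(2)) + (8) + (-8)] = 0/16 = 0
  <chi_rho, chi_3> = (1/16)[1*(8)*conj(1) + 1*(4)*conj(1) + 2*(-2 + sqrt(2))*conj(-1) + 2*(-2)*conj(1) + 2*(-2 - sqrt(2))*conj(-1) + 4*(-2)*conj(1) + 4*(2)*conj(-1)]
      = (1/16)[(8) + (4) + (4 - 2*sqrt(2)) + (-4) + (2*sqrt(2) + 4) + (-8) + (-8)] = 0/16 = 0
  <chi_rho, chi_4> = (1/16)[1*(8)*conj(1) + 1*(4)*conj(1) + 2*(-2 + sqrt(2))*conj(-1) + 2*(-2)*conj(1) + 2*(-2 - sqrt(2))*conj(-1) + 4*(-2)*conj(-1) + 4*(2)*conj(1)]
      = (1/16)[(8) + (4) + (4 - 2*sqrt(2)) + (-4) + (2*sqrt(2) + 4) + (8) + (8)] = 32/16 = 2
  <chi_rho, chi_5> = (1/16)[1*(8)*conj(2) + 1*(4)*conj(-2) + 2*(-2 + sqrt(2))*conj(sqrt(2)) + 2*(-2)*conj(0) + 2*(-2 - sqrt(2))*conj(-sqrt(2)) + 4*(-2)*conj(0) + 4*(2)*conj(0)]
      = (1/16)[(16) + (-8) + (4 - 4*sqrt(2)) + (0) + (4 + 4*sqrt(2)) + (0) + (0)] = 16/16 = 1
  <chi_rho, chi_6> = (1/16)[1*(8)*conj(2) + 1*(4)*conj(2) + 2*(-2 + sqrt(2))*conj(0) + 2*(-2)*conj(-2) + 2*(-2 - sqrt(2))*conj(0) + 4*(-2)*conj(0) + 4*(2)*conj(0)]
      = (1/16)[(16) + (8) + (0) + (8) + (0) + (0) + (0)] = 32/16 = 2
  <chi_rho, chi_7> = (1/16)[1*(8)*conj(2) + 1*(4)*conj(-2) + 2*(-2 + sqrt(2))*conj(-sqrt(2)) + 2*(-2)*conj(0) + 2*(-2 - sqrt(2))*conj(sqrt(2)) + 4*(-2)*conj(0) + 4*(2)*conj(0)]
      = (1/16)[(16) + (-8) + (-4 + 4*sqrt(2)) + (0) + (-4*sqrt(2) - 4) + (0) + (0)] = 0/16 = 0
Dimension check: dim(rho) = sum (mult * dim) = 0*1 + 0*1 + 0*1 + 2*1 + 1*2 + 2*2 + 0*2 = 8 = chi_rho(e) = 8.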